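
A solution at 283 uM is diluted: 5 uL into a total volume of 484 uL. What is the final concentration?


C2 = C1 * V1 / V2
C2 = 283 * 5 / 484
C2 = 2.9236 uM

2.9236 uM


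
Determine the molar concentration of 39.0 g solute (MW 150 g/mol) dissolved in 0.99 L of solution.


C = (mass / MW) / volume
C = (39.0 / 150) / 0.99
C = 0.2626 M

0.2626 M


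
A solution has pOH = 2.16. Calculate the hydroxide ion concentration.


[OH-] = 10^(-pOH)
[OH-] = 10^(-2.16)
[OH-] = 0.0069 M

0.0069 M


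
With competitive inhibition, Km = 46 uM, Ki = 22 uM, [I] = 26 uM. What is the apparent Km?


Km_app = Km * (1 + [I]/Ki)
Km_app = 46 * (1 + 26/22)
Km_app = 100.3636 uM

100.3636 uM


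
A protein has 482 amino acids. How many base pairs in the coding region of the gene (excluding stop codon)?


Each amino acid = 1 codon = 3 bp
bp = 482 * 3 = 1446 bp

1446 bp


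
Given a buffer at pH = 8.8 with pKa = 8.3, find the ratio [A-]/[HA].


[A-]/[HA] = 10^(pH - pKa)
= 10^(8.8 - 8.3)
= 3.1623

3.1623


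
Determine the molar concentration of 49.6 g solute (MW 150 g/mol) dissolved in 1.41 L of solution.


C = (mass / MW) / volume
C = (49.6 / 150) / 1.41
C = 0.2345 M

0.2345 M


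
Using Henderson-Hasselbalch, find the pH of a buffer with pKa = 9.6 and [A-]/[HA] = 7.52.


pH = pKa + log10([A-]/[HA])
pH = 9.6 + log10(7.52)
pH = 10.4762

10.4762


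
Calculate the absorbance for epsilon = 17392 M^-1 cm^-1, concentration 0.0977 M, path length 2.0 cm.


A = epsilon * c * l
A = 17392 * 0.0977 * 2.0
A = 3398.3968

3398.3968


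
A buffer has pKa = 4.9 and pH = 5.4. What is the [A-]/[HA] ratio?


[A-]/[HA] = 10^(pH - pKa)
= 10^(5.4 - 4.9)
= 3.1623

3.1623


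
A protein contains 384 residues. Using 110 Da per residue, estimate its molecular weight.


MW = n_residues * 110 Da
MW = 384 * 110
MW = 42240 Da

42240 Da


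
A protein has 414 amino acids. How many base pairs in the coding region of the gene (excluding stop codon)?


Each amino acid = 1 codon = 3 bp
bp = 414 * 3 = 1242 bp

1242 bp


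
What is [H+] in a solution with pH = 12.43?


[H+] = 10^(-pH)
[H+] = 10^(-12.43)
[H+] = 3.715e-13 M

3.715e-13 M


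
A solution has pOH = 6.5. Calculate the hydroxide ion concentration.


[OH-] = 10^(-pOH)
[OH-] = 10^(-6.5)
[OH-] = 3.162e-07 M

3.162e-07 M


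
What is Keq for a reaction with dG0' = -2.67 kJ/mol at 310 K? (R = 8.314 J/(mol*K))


Keq = exp(-dG0 * 1000 / (R * T))
Keq = exp(-(-2.67) * 1000 / (8.314 * 310))
Keq = 2.8178

2.8178


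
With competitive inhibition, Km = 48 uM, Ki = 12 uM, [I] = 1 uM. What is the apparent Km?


Km_app = Km * (1 + [I]/Ki)
Km_app = 48 * (1 + 1/12)
Km_app = 52.0 uM

52.0 uM


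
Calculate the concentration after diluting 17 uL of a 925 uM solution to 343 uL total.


C2 = C1 * V1 / V2
C2 = 925 * 17 / 343
C2 = 45.8455 uM

45.8455 uM


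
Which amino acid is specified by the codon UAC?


Standard genetic code lookup.
Codon UAC -> Tyr

Tyr


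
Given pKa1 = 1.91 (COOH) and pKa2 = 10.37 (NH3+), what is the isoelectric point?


pI = (pKa1 + pKa2) / 2
pI = (1.91 + 10.37) / 2
pI = 6.14

6.14


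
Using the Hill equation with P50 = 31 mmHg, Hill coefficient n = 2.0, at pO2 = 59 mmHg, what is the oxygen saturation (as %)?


Y = pO2^n / (P50^n + pO2^n)
Y = 59^2.0 / (31^2.0 + 59^2.0)
Y = 78.37%

78.37%


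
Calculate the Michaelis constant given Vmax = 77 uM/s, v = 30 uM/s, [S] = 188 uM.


Km = [S] * (Vmax - v) / v
Km = 188 * (77 - 30) / 30
Km = 294.5333 uM

294.5333 uM


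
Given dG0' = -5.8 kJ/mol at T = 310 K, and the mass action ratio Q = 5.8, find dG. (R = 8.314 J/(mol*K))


dG = dG0' + RT * ln(Q) / 1000
dG = -5.8 + 8.314 * 310 * ln(5.8) / 1000
dG = -1.2694 kJ/mol

-1.2694 kJ/mol


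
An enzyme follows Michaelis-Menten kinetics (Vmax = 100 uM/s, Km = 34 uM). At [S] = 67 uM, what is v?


v = Vmax * [S] / (Km + [S])
v = 100 * 67 / (34 + 67)
v = 66.3366 uM/s

66.3366 uM/s


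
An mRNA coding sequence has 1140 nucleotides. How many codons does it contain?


codons = nucleotides / 3
codons = 1140 / 3 = 380

380


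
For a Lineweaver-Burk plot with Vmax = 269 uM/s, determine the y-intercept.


y-intercept = 1/Vmax
= 1/269
= 0.0037 s/uM

0.0037 s/uM


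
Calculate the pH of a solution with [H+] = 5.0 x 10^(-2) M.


pH = -log10([H+])
pH = -log10(5.0 x 10^(-2))
pH = 1.301

1.301


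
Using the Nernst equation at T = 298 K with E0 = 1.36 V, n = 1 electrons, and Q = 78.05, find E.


E = E0 - (RT/nF) * ln(Q)
E = 1.36 - (8.314 * 298 / (1 * 96485)) * ln(78.05)
E = 1.2481 V

1.2481 V


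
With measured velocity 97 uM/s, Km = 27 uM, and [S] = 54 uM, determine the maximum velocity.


Vmax = v * (Km + [S]) / [S]
Vmax = 97 * (27 + 54) / 54
Vmax = 145.5 uM/s

145.5 uM/s


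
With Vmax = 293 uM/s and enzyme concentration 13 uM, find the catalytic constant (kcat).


kcat = Vmax / [E]t
kcat = 293 / 13
kcat = 22.5385 s^-1

22.5385 s^-1


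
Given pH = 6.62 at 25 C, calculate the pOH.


pOH = 14 - pH
pOH = 14 - 6.62
pOH = 7.38

7.38


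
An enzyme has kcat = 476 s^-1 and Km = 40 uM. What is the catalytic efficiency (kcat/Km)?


Catalytic efficiency = kcat / Km
= 476 / 40
= 11.9 uM^-1*s^-1

11.9 uM^-1*s^-1


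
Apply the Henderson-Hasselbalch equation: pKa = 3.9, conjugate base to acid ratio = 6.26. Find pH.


pH = pKa + log10([A-]/[HA])
pH = 3.9 + log10(6.26)
pH = 4.6966

4.6966


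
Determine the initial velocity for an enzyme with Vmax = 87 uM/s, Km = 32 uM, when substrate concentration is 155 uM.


v = Vmax * [S] / (Km + [S])
v = 87 * 155 / (32 + 155)
v = 72.1123 uM/s

72.1123 uM/s


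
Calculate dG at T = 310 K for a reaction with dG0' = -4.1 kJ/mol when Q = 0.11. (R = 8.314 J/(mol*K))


dG = dG0' + RT * ln(Q) / 1000
dG = -4.1 + 8.314 * 310 * ln(0.11) / 1000
dG = -9.7889 kJ/mol

-9.7889 kJ/mol


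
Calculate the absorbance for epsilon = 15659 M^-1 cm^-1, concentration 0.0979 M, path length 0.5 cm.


A = epsilon * c * l
A = 15659 * 0.0979 * 0.5
A = 766.5081

766.5081


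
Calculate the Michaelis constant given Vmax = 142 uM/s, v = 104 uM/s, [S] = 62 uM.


Km = [S] * (Vmax - v) / v
Km = 62 * (142 - 104) / 104
Km = 22.6538 uM

22.6538 uM


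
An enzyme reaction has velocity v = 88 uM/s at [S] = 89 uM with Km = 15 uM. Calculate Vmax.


Vmax = v * (Km + [S]) / [S]
Vmax = 88 * (15 + 89) / 89
Vmax = 102.8315 uM/s

102.8315 uM/s


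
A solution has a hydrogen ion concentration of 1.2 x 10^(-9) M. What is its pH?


pH = -log10([H+])
pH = -log10(1.2 x 10^(-9))
pH = 8.9208

8.9208


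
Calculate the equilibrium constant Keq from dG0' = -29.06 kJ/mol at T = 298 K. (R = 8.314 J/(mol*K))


Keq = exp(-dG0 * 1000 / (R * T))
Keq = exp(-(-29.06) * 1000 / (8.314 * 298))
Keq = 124147.4468

124147.4468


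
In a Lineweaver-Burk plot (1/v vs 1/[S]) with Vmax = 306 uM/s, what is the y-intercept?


y-intercept = 1/Vmax
= 1/306
= 0.0033 s/uM

0.0033 s/uM


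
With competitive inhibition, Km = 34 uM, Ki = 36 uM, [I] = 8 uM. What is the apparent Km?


Km_app = Km * (1 + [I]/Ki)
Km_app = 34 * (1 + 8/36)
Km_app = 41.5556 uM

41.5556 uM


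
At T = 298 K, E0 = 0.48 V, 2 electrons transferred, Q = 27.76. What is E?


E = E0 - (RT/nF) * ln(Q)
E = 0.48 - (8.314 * 298 / (2 * 96485)) * ln(27.76)
E = 0.4373 V

0.4373 V


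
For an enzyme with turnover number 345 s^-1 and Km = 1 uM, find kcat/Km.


Catalytic efficiency = kcat / Km
= 345 / 1
= 345.0 uM^-1*s^-1

345.0 uM^-1*s^-1


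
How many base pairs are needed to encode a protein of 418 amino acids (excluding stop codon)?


Each amino acid = 1 codon = 3 bp
bp = 418 * 3 = 1254 bp

1254 bp


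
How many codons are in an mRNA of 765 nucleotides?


codons = nucleotides / 3
codons = 765 / 3 = 255

255


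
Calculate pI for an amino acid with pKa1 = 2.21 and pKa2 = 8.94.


pI = (pKa1 + pKa2) / 2
pI = (2.21 + 8.94) / 2
pI = 5.575

5.575


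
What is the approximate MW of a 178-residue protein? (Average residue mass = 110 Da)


MW = n_residues * 110 Da
MW = 178 * 110
MW = 19580 Da

19580 Da


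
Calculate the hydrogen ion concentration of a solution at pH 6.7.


[H+] = 10^(-pH)
[H+] = 10^(-6.7)
[H+] = 1.995e-07 M

1.995e-07 M


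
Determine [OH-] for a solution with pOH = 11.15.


[OH-] = 10^(-pOH)
[OH-] = 10^(-11.15)
[OH-] = 7.079e-12 M

7.079e-12 M


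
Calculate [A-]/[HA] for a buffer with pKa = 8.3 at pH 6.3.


[A-]/[HA] = 10^(pH - pKa)
= 10^(6.3 - 8.3)
= 0.01

0.01


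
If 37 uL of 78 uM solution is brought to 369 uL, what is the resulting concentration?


C2 = C1 * V1 / V2
C2 = 78 * 37 / 369
C2 = 7.8211 uM

7.8211 uM


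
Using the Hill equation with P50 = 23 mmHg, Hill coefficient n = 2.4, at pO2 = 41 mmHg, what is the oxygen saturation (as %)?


Y = pO2^n / (P50^n + pO2^n)
Y = 41^2.4 / (23^2.4 + 41^2.4)
Y = 80.02%

80.02%


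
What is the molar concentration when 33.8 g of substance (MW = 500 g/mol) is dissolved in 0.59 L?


C = (mass / MW) / volume
C = (33.8 / 500) / 0.59
C = 0.1146 M

0.1146 M


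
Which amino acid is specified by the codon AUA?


Standard genetic code lookup.
Codon AUA -> Ile

Ile


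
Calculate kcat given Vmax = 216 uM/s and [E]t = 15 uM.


kcat = Vmax / [E]t
kcat = 216 / 15
kcat = 14.4 s^-1

14.4 s^-1


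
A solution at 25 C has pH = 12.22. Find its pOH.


pOH = 14 - pH
pOH = 14 - 12.22
pOH = 1.78

1.78


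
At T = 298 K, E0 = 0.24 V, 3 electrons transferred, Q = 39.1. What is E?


E = E0 - (RT/nF) * ln(Q)
E = 0.24 - (8.314 * 298 / (3 * 96485)) * ln(39.1)
E = 0.2086 V

0.2086 V


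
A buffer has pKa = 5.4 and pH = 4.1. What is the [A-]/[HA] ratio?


[A-]/[HA] = 10^(pH - pKa)
= 10^(4.1 - 5.4)
= 0.0501

0.0501


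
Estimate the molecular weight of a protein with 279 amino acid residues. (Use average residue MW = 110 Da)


MW = n_residues * 110 Da
MW = 279 * 110
MW = 30690 Da

30690 Da


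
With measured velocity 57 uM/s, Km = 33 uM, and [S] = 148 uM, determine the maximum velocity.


Vmax = v * (Km + [S]) / [S]
Vmax = 57 * (33 + 148) / 148
Vmax = 69.7095 uM/s

69.7095 uM/s


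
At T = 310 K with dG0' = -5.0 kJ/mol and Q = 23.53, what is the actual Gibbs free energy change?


dG = dG0' + RT * ln(Q) / 1000
dG = -5.0 + 8.314 * 310 * ln(23.53) / 1000
dG = 3.14 kJ/mol

3.14 kJ/mol


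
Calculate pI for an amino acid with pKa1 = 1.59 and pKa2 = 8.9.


pI = (pKa1 + pKa2) / 2
pI = (1.59 + 8.9) / 2
pI = 5.245

5.245


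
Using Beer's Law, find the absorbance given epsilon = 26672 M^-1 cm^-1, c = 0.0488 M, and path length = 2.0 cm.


A = epsilon * c * l
A = 26672 * 0.0488 * 2.0
A = 2603.1872

2603.1872


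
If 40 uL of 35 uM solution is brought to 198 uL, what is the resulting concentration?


C2 = C1 * V1 / V2
C2 = 35 * 40 / 198
C2 = 7.0707 uM

7.0707 uM


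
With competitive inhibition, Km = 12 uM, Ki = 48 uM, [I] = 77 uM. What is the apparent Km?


Km_app = Km * (1 + [I]/Ki)
Km_app = 12 * (1 + 77/48)
Km_app = 31.25 uM

31.25 uM


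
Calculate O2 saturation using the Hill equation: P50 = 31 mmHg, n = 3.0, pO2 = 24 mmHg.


Y = pO2^n / (P50^n + pO2^n)
Y = 24^3.0 / (31^3.0 + 24^3.0)
Y = 31.7%

31.7%


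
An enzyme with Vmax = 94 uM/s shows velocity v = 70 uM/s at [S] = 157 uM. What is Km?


Km = [S] * (Vmax - v) / v
Km = 157 * (94 - 70) / 70
Km = 53.8286 uM

53.8286 uM


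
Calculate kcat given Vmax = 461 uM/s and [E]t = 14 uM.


kcat = Vmax / [E]t
kcat = 461 / 14
kcat = 32.9286 s^-1

32.9286 s^-1


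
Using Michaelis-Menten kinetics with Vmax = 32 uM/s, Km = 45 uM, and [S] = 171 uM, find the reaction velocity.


v = Vmax * [S] / (Km + [S])
v = 32 * 171 / (45 + 171)
v = 25.3333 uM/s

25.3333 uM/s


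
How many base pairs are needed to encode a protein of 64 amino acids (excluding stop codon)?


Each amino acid = 1 codon = 3 bp
bp = 64 * 3 = 192 bp

192 bp


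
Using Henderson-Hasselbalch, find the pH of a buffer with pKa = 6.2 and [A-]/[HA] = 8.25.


pH = pKa + log10([A-]/[HA])
pH = 6.2 + log10(8.25)
pH = 7.1165

7.1165


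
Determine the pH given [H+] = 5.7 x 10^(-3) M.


pH = -log10([H+])
pH = -log10(5.7 x 10^(-3))
pH = 2.2441

2.2441


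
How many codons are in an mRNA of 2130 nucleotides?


codons = nucleotides / 3
codons = 2130 / 3 = 710

710


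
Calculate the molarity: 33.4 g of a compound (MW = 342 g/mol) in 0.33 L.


C = (mass / MW) / volume
C = (33.4 / 342) / 0.33
C = 0.2959 M

0.2959 M


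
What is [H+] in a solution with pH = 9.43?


[H+] = 10^(-pH)
[H+] = 10^(-9.43)
[H+] = 3.715e-10 M

3.715e-10 M


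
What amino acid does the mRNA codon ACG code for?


Standard genetic code lookup.
Codon ACG -> Thr

Thr


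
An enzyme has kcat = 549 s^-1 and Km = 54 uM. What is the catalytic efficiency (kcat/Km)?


Catalytic efficiency = kcat / Km
= 549 / 54
= 10.1667 uM^-1*s^-1

10.1667 uM^-1*s^-1


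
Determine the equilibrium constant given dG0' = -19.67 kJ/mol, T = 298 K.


Keq = exp(-dG0 * 1000 / (R * T))
Keq = exp(-(-19.67) * 1000 / (8.314 * 298))
Keq = 2805.1839

2805.1839


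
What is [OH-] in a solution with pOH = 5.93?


[OH-] = 10^(-pOH)
[OH-] = 10^(-5.93)
[OH-] = 1.175e-06 M

1.175e-06 M


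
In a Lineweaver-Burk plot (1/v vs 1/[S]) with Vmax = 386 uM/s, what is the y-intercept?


y-intercept = 1/Vmax
= 1/386
= 0.0026 s/uM

0.0026 s/uM


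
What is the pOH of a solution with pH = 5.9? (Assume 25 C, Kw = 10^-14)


pOH = 14 - pH
pOH = 14 - 5.9
pOH = 8.1

8.1


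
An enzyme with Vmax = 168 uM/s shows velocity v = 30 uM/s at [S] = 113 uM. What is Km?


Km = [S] * (Vmax - v) / v
Km = 113 * (168 - 30) / 30
Km = 519.8 uM

519.8 uM


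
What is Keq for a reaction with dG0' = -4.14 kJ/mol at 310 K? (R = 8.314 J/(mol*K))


Keq = exp(-dG0 * 1000 / (R * T))
Keq = exp(-(-4.14) * 1000 / (8.314 * 310))
Keq = 4.9844

4.9844


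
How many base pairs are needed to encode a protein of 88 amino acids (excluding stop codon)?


Each amino acid = 1 codon = 3 bp
bp = 88 * 3 = 264 bp

264 bp


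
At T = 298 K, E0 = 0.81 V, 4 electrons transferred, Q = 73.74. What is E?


E = E0 - (RT/nF) * ln(Q)
E = 0.81 - (8.314 * 298 / (4 * 96485)) * ln(73.74)
E = 0.7824 V

0.7824 V


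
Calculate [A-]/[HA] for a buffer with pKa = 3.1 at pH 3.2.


[A-]/[HA] = 10^(pH - pKa)
= 10^(3.2 - 3.1)
= 1.2589

1.2589


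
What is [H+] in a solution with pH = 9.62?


[H+] = 10^(-pH)
[H+] = 10^(-9.62)
[H+] = 2.399e-10 M

2.399e-10 M


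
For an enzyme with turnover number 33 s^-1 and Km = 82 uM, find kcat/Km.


Catalytic efficiency = kcat / Km
= 33 / 82
= 0.4024 uM^-1*s^-1

0.4024 uM^-1*s^-1


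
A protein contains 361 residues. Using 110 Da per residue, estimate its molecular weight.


MW = n_residues * 110 Da
MW = 361 * 110
MW = 39710 Da

39710 Da


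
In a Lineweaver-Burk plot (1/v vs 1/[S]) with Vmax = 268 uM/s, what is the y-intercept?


y-intercept = 1/Vmax
= 1/268
= 0.0037 s/uM

0.0037 s/uM


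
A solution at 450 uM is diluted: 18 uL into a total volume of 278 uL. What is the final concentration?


C2 = C1 * V1 / V2
C2 = 450 * 18 / 278
C2 = 29.1367 uM

29.1367 uM


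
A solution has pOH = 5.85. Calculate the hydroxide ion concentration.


[OH-] = 10^(-pOH)
[OH-] = 10^(-5.85)
[OH-] = 1.413e-06 M

1.413e-06 M


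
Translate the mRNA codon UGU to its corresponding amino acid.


Standard genetic code lookup.
Codon UGU -> Cys

Cys


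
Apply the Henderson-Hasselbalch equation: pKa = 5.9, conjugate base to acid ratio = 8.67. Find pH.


pH = pKa + log10([A-]/[HA])
pH = 5.9 + log10(8.67)
pH = 6.838

6.838


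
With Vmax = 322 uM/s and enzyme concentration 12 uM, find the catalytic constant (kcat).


kcat = Vmax / [E]t
kcat = 322 / 12
kcat = 26.8333 s^-1

26.8333 s^-1


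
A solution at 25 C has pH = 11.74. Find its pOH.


pOH = 14 - pH
pOH = 14 - 11.74
pOH = 2.26

2.26


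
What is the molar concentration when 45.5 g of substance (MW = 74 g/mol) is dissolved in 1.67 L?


C = (mass / MW) / volume
C = (45.5 / 74) / 1.67
C = 0.3682 M

0.3682 M


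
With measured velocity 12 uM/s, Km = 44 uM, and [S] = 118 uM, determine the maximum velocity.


Vmax = v * (Km + [S]) / [S]
Vmax = 12 * (44 + 118) / 118
Vmax = 16.4746 uM/s

16.4746 uM/s


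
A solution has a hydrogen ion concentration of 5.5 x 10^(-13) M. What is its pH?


pH = -log10([H+])
pH = -log10(5.5 x 10^(-13))
pH = 12.2596

12.2596


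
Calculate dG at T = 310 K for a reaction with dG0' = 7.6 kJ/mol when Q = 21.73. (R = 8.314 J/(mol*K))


dG = dG0' + RT * ln(Q) / 1000
dG = 7.6 + 8.314 * 310 * ln(21.73) / 1000
dG = 15.5348 kJ/mol

15.5348 kJ/mol


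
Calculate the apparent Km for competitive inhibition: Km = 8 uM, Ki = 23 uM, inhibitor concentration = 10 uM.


Km_app = Km * (1 + [I]/Ki)
Km_app = 8 * (1 + 10/23)
Km_app = 11.4783 uM

11.4783 uM


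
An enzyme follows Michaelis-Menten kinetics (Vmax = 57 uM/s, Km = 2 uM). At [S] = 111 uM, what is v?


v = Vmax * [S] / (Km + [S])
v = 57 * 111 / (2 + 111)
v = 55.9912 uM/s

55.9912 uM/s


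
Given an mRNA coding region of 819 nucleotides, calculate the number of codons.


codons = nucleotides / 3
codons = 819 / 3 = 273

273


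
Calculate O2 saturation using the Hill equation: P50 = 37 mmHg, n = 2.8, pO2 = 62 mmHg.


Y = pO2^n / (P50^n + pO2^n)
Y = 62^2.8 / (37^2.8 + 62^2.8)
Y = 80.93%

80.93%


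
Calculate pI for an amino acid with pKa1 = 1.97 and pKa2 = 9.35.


pI = (pKa1 + pKa2) / 2
pI = (1.97 + 9.35) / 2
pI = 5.66

5.66


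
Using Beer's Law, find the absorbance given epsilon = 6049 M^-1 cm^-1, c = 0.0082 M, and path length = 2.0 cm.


A = epsilon * c * l
A = 6049 * 0.0082 * 2.0
A = 99.2036

99.2036


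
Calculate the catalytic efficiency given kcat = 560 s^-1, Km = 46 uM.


Catalytic efficiency = kcat / Km
= 560 / 46
= 12.1739 uM^-1*s^-1

12.1739 uM^-1*s^-1


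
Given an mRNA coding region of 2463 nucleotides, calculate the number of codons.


codons = nucleotides / 3
codons = 2463 / 3 = 821

821


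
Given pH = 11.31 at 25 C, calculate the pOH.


pOH = 14 - pH
pOH = 14 - 11.31
pOH = 2.69

2.69


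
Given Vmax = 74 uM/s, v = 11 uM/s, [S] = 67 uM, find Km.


Km = [S] * (Vmax - v) / v
Km = 67 * (74 - 11) / 11
Km = 383.7273 uM

383.7273 uM


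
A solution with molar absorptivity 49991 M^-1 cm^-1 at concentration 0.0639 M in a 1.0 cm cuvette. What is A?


A = epsilon * c * l
A = 49991 * 0.0639 * 1.0
A = 3194.4249

3194.4249


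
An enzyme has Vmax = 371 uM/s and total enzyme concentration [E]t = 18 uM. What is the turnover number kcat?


kcat = Vmax / [E]t
kcat = 371 / 18
kcat = 20.6111 s^-1

20.6111 s^-1


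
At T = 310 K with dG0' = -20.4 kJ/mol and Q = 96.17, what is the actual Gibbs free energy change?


dG = dG0' + RT * ln(Q) / 1000
dG = -20.4 + 8.314 * 310 * ln(96.17) / 1000
dG = -8.6316 kJ/mol

-8.6316 kJ/mol


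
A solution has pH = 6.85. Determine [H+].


[H+] = 10^(-pH)
[H+] = 10^(-6.85)
[H+] = 1.413e-07 M

1.413e-07 M


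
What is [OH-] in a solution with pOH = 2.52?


[OH-] = 10^(-pOH)
[OH-] = 10^(-2.52)
[OH-] = 0.003 M

0.003 M


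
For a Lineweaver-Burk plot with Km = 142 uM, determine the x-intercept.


x-intercept = -1/Km
= -1/142
= -0.007 1/uM

-0.007 1/uM


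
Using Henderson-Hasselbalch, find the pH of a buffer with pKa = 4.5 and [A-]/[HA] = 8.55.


pH = pKa + log10([A-]/[HA])
pH = 4.5 + log10(8.55)
pH = 5.432

5.432


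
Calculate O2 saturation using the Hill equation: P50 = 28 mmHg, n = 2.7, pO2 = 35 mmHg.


Y = pO2^n / (P50^n + pO2^n)
Y = 35^2.7 / (28^2.7 + 35^2.7)
Y = 64.62%

64.62%


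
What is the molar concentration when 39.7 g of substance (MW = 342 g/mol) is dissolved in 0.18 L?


C = (mass / MW) / volume
C = (39.7 / 342) / 0.18
C = 0.6449 M

0.6449 M


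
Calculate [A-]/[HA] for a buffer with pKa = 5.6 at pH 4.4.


[A-]/[HA] = 10^(pH - pKa)
= 10^(4.4 - 5.6)
= 0.0631

0.0631


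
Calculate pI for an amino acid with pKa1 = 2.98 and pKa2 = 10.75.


pI = (pKa1 + pKa2) / 2
pI = (2.98 + 10.75) / 2
pI = 6.865

6.865


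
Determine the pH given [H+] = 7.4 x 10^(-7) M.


pH = -log10([H+])
pH = -log10(7.4 x 10^(-7))
pH = 6.1308

6.1308


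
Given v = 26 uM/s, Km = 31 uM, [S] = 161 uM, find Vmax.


Vmax = v * (Km + [S]) / [S]
Vmax = 26 * (31 + 161) / 161
Vmax = 31.0062 uM/s

31.0062 uM/s


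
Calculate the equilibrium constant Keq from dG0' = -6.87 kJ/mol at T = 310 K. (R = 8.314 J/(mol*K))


Keq = exp(-dG0 * 1000 / (R * T))
Keq = exp(-(-6.87) * 1000 / (8.314 * 310))
Keq = 14.3757

14.3757


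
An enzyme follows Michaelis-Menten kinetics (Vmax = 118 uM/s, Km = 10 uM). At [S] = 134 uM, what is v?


v = Vmax * [S] / (Km + [S])
v = 118 * 134 / (10 + 134)
v = 109.8056 uM/s

109.8056 uM/s


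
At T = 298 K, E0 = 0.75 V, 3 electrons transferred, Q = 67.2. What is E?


E = E0 - (RT/nF) * ln(Q)
E = 0.75 - (8.314 * 298 / (3 * 96485)) * ln(67.2)
E = 0.714 V

0.714 V


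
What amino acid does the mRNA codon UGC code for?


Standard genetic code lookup.
Codon UGC -> Cys

Cys


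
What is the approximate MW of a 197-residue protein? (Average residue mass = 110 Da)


MW = n_residues * 110 Da
MW = 197 * 110
MW = 21670 Da

21670 Da


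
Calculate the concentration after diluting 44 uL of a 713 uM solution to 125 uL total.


C2 = C1 * V1 / V2
C2 = 713 * 44 / 125
C2 = 250.976 uM

250.976 uM


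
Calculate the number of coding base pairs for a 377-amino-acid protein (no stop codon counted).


Each amino acid = 1 codon = 3 bp
bp = 377 * 3 = 1131 bp

1131 bp


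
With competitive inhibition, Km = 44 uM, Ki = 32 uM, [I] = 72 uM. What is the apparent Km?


Km_app = Km * (1 + [I]/Ki)
Km_app = 44 * (1 + 72/32)
Km_app = 143.0 uM

143.0 uM


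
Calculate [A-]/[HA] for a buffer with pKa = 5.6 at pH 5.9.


[A-]/[HA] = 10^(pH - pKa)
= 10^(5.9 - 5.6)
= 1.9953

1.9953


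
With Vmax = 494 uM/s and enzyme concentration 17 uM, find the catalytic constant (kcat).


kcat = Vmax / [E]t
kcat = 494 / 17
kcat = 29.0588 s^-1

29.0588 s^-1


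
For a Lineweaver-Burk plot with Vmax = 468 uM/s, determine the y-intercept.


y-intercept = 1/Vmax
= 1/468
= 0.0021 s/uM

0.0021 s/uM


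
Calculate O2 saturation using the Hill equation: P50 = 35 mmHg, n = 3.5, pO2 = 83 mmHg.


Y = pO2^n / (P50^n + pO2^n)
Y = 83^3.5 / (35^3.5 + 83^3.5)
Y = 95.36%

95.36%


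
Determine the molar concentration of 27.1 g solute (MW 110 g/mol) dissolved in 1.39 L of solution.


C = (mass / MW) / volume
C = (27.1 / 110) / 1.39
C = 0.1772 M

0.1772 M


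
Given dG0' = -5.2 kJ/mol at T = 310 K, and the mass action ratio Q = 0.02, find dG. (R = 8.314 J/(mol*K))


dG = dG0' + RT * ln(Q) / 1000
dG = -5.2 + 8.314 * 310 * ln(0.02) / 1000
dG = -15.2826 kJ/mol

-15.2826 kJ/mol


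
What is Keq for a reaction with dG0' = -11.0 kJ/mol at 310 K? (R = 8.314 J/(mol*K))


Keq = exp(-dG0 * 1000 / (R * T))
Keq = exp(-(-11.0) * 1000 / (8.314 * 310))
Keq = 71.3763

71.3763


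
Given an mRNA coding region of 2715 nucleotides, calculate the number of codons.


codons = nucleotides / 3
codons = 2715 / 3 = 905

905


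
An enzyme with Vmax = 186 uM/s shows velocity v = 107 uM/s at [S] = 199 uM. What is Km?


Km = [S] * (Vmax - v) / v
Km = 199 * (186 - 107) / 107
Km = 146.9252 uM

146.9252 uM


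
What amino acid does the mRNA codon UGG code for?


Standard genetic code lookup.
Codon UGG -> Trp

Trp


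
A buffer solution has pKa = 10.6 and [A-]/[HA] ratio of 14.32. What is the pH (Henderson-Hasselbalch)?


pH = pKa + log10([A-]/[HA])
pH = 10.6 + log10(14.32)
pH = 11.7559

11.7559


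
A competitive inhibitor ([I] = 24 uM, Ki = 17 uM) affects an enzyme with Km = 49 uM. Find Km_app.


Km_app = Km * (1 + [I]/Ki)
Km_app = 49 * (1 + 24/17)
Km_app = 118.1765 uM

118.1765 uM


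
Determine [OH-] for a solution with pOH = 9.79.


[OH-] = 10^(-pOH)
[OH-] = 10^(-9.79)
[OH-] = 1.622e-10 M

1.622e-10 M


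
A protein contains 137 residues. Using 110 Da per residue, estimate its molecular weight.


MW = n_residues * 110 Da
MW = 137 * 110
MW = 15070 Da

15070 Da


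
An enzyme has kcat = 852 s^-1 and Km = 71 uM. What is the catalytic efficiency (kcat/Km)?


Catalytic efficiency = kcat / Km
= 852 / 71
= 12.0 uM^-1*s^-1

12.0 uM^-1*s^-1


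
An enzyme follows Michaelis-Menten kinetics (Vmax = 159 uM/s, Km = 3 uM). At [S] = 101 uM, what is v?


v = Vmax * [S] / (Km + [S])
v = 159 * 101 / (3 + 101)
v = 154.4135 uM/s

154.4135 uM/s


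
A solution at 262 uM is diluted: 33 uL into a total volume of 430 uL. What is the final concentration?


C2 = C1 * V1 / V2
C2 = 262 * 33 / 430
C2 = 20.107 uM

20.107 uM


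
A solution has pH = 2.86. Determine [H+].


[H+] = 10^(-pH)
[H+] = 10^(-2.86)
[H+] = 0.0014 M

0.0014 M


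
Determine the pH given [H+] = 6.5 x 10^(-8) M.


pH = -log10([H+])
pH = -log10(6.5 x 10^(-8))
pH = 7.1871

7.1871


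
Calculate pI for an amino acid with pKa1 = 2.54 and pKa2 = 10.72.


pI = (pKa1 + pKa2) / 2
pI = (2.54 + 10.72) / 2
pI = 6.63

6.63


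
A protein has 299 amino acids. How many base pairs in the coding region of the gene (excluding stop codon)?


Each amino acid = 1 codon = 3 bp
bp = 299 * 3 = 897 bp

897 bp


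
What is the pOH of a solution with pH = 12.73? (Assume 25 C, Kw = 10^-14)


pOH = 14 - pH
pOH = 14 - 12.73
pOH = 1.27

1.27


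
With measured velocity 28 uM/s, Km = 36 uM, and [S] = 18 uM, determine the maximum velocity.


Vmax = v * (Km + [S]) / [S]
Vmax = 28 * (36 + 18) / 18
Vmax = 84.0 uM/s

84.0 uM/s


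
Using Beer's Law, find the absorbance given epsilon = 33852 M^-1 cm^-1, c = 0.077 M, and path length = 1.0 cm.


A = epsilon * c * l
A = 33852 * 0.077 * 1.0
A = 2606.604

2606.604


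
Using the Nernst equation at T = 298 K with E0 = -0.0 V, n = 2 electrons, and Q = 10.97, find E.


E = E0 - (RT/nF) * ln(Q)
E = -0.0 - (8.314 * 298 / (2 * 96485)) * ln(10.97)
E = -0.0308 V

-0.0308 V


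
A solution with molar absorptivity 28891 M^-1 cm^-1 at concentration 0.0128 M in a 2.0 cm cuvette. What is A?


A = epsilon * c * l
A = 28891 * 0.0128 * 2.0
A = 739.6096

739.6096


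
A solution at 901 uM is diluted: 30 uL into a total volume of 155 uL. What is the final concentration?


C2 = C1 * V1 / V2
C2 = 901 * 30 / 155
C2 = 174.3871 uM

174.3871 uM


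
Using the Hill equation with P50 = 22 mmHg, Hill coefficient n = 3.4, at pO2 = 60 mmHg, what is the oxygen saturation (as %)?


Y = pO2^n / (P50^n + pO2^n)
Y = 60^3.4 / (22^3.4 + 60^3.4)
Y = 96.81%

96.81%


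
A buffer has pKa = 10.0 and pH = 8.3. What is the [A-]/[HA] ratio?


[A-]/[HA] = 10^(pH - pKa)
= 10^(8.3 - 10.0)
= 0.02

0.02


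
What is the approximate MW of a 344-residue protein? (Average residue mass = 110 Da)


MW = n_residues * 110 Da
MW = 344 * 110
MW = 37840 Da

37840 Da


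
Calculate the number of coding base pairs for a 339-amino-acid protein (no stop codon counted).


Each amino acid = 1 codon = 3 bp
bp = 339 * 3 = 1017 bp

1017 bp


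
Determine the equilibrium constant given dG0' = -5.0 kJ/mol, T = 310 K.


Keq = exp(-dG0 * 1000 / (R * T))
Keq = exp(-(-5.0) * 1000 / (8.314 * 310))
Keq = 6.9586

6.9586


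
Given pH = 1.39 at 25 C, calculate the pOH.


pOH = 14 - pH
pOH = 14 - 1.39
pOH = 12.61

12.61


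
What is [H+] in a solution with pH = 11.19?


[H+] = 10^(-pH)
[H+] = 10^(-11.19)
[H+] = 6.457e-12 M

6.457e-12 M


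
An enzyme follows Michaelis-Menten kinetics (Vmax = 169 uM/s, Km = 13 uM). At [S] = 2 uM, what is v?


v = Vmax * [S] / (Km + [S])
v = 169 * 2 / (13 + 2)
v = 22.5333 uM/s

22.5333 uM/s


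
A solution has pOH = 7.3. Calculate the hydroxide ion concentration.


[OH-] = 10^(-pOH)
[OH-] = 10^(-7.3)
[OH-] = 5.012e-08 M

5.012e-08 M


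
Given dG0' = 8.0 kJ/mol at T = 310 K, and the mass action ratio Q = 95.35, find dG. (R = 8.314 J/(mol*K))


dG = dG0' + RT * ln(Q) / 1000
dG = 8.0 + 8.314 * 310 * ln(95.35) / 1000
dG = 19.7464 kJ/mol

19.7464 kJ/mol


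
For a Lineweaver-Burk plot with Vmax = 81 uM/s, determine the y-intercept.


y-intercept = 1/Vmax
= 1/81
= 0.0123 s/uM

0.0123 s/uM


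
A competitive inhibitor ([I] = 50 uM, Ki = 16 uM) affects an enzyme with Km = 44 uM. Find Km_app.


Km_app = Km * (1 + [I]/Ki)
Km_app = 44 * (1 + 50/16)
Km_app = 181.5 uM

181.5 uM


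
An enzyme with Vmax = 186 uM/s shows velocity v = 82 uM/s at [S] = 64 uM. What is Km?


Km = [S] * (Vmax - v) / v
Km = 64 * (186 - 82) / 82
Km = 81.1707 uM

81.1707 uM


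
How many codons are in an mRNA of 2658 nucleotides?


codons = nucleotides / 3
codons = 2658 / 3 = 886

886


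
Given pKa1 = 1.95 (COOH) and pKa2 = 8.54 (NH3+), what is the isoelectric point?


pI = (pKa1 + pKa2) / 2
pI = (1.95 + 8.54) / 2
pI = 5.245

5.245


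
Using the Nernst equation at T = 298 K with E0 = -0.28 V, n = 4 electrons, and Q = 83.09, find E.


E = E0 - (RT/nF) * ln(Q)
E = -0.28 - (8.314 * 298 / (4 * 96485)) * ln(83.09)
E = -0.3084 V

-0.3084 V


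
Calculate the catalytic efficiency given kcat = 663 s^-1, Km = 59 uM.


Catalytic efficiency = kcat / Km
= 663 / 59
= 11.2373 uM^-1*s^-1

11.2373 uM^-1*s^-1


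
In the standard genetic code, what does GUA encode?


Standard genetic code lookup.
Codon GUA -> Val

Val


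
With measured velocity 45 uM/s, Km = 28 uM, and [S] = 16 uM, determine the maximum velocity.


Vmax = v * (Km + [S]) / [S]
Vmax = 45 * (28 + 16) / 16
Vmax = 123.75 uM/s

123.75 uM/s


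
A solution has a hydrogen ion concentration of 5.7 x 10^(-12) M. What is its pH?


pH = -log10([H+])
pH = -log10(5.7 x 10^(-12))
pH = 11.2441

11.2441


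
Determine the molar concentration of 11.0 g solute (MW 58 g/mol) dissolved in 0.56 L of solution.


C = (mass / MW) / volume
C = (11.0 / 58) / 0.56
C = 0.3387 M

0.3387 M


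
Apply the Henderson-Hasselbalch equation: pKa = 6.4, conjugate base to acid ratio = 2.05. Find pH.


pH = pKa + log10([A-]/[HA])
pH = 6.4 + log10(2.05)
pH = 6.7118

6.7118


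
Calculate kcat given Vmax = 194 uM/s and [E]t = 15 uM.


kcat = Vmax / [E]t
kcat = 194 / 15
kcat = 12.9333 s^-1

12.9333 s^-1


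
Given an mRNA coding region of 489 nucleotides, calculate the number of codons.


codons = nucleotides / 3
codons = 489 / 3 = 163

163


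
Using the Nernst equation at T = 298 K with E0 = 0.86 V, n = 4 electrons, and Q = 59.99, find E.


E = E0 - (RT/nF) * ln(Q)
E = 0.86 - (8.314 * 298 / (4 * 96485)) * ln(59.99)
E = 0.8337 V

0.8337 V


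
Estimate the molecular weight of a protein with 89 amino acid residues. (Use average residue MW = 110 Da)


MW = n_residues * 110 Da
MW = 89 * 110
MW = 9790 Da

9790 Da


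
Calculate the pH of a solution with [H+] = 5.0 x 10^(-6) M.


pH = -log10([H+])
pH = -log10(5.0 x 10^(-6))
pH = 5.301

5.301


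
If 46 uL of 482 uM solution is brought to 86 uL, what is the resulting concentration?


C2 = C1 * V1 / V2
C2 = 482 * 46 / 86
C2 = 257.814 uM

257.814 uM


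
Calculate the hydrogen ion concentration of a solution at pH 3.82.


[H+] = 10^(-pH)
[H+] = 10^(-3.82)
[H+] = 1.514e-04 M

1.514e-04 M


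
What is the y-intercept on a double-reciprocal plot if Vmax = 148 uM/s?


y-intercept = 1/Vmax
= 1/148
= 0.0068 s/uM

0.0068 s/uM


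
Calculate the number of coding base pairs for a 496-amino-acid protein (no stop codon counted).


Each amino acid = 1 codon = 3 bp
bp = 496 * 3 = 1488 bp

1488 bp


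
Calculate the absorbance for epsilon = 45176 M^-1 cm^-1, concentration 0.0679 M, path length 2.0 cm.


A = epsilon * c * l
A = 45176 * 0.0679 * 2.0
A = 6134.9008

6134.9008


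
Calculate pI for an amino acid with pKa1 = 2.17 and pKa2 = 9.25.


pI = (pKa1 + pKa2) / 2
pI = (2.17 + 9.25) / 2
pI = 5.71

5.71


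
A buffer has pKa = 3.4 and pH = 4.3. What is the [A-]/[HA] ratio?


[A-]/[HA] = 10^(pH - pKa)
= 10^(4.3 - 3.4)
= 7.9433

7.9433


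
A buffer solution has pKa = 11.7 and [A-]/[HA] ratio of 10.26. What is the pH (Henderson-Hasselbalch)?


pH = pKa + log10([A-]/[HA])
pH = 11.7 + log10(10.26)
pH = 12.7111

12.7111


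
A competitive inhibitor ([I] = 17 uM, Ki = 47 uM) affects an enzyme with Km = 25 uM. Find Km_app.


Km_app = Km * (1 + [I]/Ki)
Km_app = 25 * (1 + 17/47)
Km_app = 34.0426 uM

34.0426 uM


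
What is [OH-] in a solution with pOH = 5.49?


[OH-] = 10^(-pOH)
[OH-] = 10^(-5.49)
[OH-] = 3.236e-06 M

3.236e-06 M


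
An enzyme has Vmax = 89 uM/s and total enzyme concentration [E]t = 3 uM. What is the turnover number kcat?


kcat = Vmax / [E]t
kcat = 89 / 3
kcat = 29.6667 s^-1

29.6667 s^-1


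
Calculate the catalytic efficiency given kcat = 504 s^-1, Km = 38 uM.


Catalytic efficiency = kcat / Km
= 504 / 38
= 13.2632 uM^-1*s^-1

13.2632 uM^-1*s^-1


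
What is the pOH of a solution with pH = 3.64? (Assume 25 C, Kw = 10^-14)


pOH = 14 - pH
pOH = 14 - 3.64
pOH = 10.36

10.36


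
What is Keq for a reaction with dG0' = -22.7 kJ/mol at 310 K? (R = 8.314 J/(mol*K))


Keq = exp(-dG0 * 1000 / (R * T))
Keq = exp(-(-22.7) * 1000 / (8.314 * 310))
Keq = 6684.3901

6684.3901


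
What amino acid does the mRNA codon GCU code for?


Standard genetic code lookup.
Codon GCU -> Ala

Ala


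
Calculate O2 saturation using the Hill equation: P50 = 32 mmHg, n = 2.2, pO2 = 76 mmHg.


Y = pO2^n / (P50^n + pO2^n)
Y = 76^2.2 / (32^2.2 + 76^2.2)
Y = 87.02%

87.02%


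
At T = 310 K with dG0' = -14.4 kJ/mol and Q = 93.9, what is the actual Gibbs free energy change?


dG = dG0' + RT * ln(Q) / 1000
dG = -14.4 + 8.314 * 310 * ln(93.9) / 1000
dG = -2.6931 kJ/mol

-2.6931 kJ/mol


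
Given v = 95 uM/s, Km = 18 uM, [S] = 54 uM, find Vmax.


Vmax = v * (Km + [S]) / [S]
Vmax = 95 * (18 + 54) / 54
Vmax = 126.6667 uM/s

126.6667 uM/s


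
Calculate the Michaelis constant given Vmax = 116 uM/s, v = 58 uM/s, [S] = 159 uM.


Km = [S] * (Vmax - v) / v
Km = 159 * (116 - 58) / 58
Km = 159.0 uM

159.0 uM


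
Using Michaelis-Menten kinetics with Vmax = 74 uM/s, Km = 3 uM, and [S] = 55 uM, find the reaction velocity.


v = Vmax * [S] / (Km + [S])
v = 74 * 55 / (3 + 55)
v = 70.1724 uM/s

70.1724 uM/s


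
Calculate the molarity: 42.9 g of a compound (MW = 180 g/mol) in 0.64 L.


C = (mass / MW) / volume
C = (42.9 / 180) / 0.64
C = 0.3724 M

0.3724 M


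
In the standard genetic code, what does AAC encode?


Standard genetic code lookup.
Codon AAC -> Asn

Asn


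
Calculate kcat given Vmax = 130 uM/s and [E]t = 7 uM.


kcat = Vmax / [E]t
kcat = 130 / 7
kcat = 18.5714 s^-1

18.5714 s^-1


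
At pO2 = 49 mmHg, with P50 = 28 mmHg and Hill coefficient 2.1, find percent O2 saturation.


Y = pO2^n / (P50^n + pO2^n)
Y = 49^2.1 / (28^2.1 + 49^2.1)
Y = 76.41%

76.41%


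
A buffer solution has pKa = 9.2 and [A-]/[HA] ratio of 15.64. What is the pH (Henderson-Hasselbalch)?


pH = pKa + log10([A-]/[HA])
pH = 9.2 + log10(15.64)
pH = 10.3942

10.3942


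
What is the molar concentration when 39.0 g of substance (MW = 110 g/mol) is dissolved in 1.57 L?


C = (mass / MW) / volume
C = (39.0 / 110) / 1.57
C = 0.2258 M

0.2258 M


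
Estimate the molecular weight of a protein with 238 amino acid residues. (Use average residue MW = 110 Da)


MW = n_residues * 110 Da
MW = 238 * 110
MW = 26180 Da

26180 Da


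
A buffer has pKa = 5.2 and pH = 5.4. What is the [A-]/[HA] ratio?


[A-]/[HA] = 10^(pH - pKa)
= 10^(5.4 - 5.2)
= 1.5849

1.5849


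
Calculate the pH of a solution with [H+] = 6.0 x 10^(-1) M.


pH = -log10([H+])
pH = -log10(6.0 x 10^(-1))
pH = 0.2218

0.2218


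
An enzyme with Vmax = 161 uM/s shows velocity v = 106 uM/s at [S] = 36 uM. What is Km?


Km = [S] * (Vmax - v) / v
Km = 36 * (161 - 106) / 106
Km = 18.6792 uM

18.6792 uM


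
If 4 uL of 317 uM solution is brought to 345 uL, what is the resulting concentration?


C2 = C1 * V1 / V2
C2 = 317 * 4 / 345
C2 = 3.6754 uM

3.6754 uM


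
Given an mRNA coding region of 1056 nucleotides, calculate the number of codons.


codons = nucleotides / 3
codons = 1056 / 3 = 352

352


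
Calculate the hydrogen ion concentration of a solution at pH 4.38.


[H+] = 10^(-pH)
[H+] = 10^(-4.38)
[H+] = 4.169e-05 M

4.169e-05 M


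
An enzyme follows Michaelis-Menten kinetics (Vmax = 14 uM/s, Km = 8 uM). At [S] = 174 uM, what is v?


v = Vmax * [S] / (Km + [S])
v = 14 * 174 / (8 + 174)
v = 13.3846 uM/s

13.3846 uM/s


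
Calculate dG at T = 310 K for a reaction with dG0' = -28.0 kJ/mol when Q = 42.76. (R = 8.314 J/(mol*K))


dG = dG0' + RT * ln(Q) / 1000
dG = -28.0 + 8.314 * 310 * ln(42.76) / 1000
dG = -18.3205 kJ/mol

-18.3205 kJ/mol


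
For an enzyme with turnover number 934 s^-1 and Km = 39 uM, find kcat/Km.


Catalytic efficiency = kcat / Km
= 934 / 39
= 23.9487 uM^-1*s^-1

23.9487 uM^-1*s^-1


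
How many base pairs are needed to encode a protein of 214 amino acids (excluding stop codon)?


Each amino acid = 1 codon = 3 bp
bp = 214 * 3 = 642 bp

642 bp


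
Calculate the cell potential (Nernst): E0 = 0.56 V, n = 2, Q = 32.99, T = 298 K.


E = E0 - (RT/nF) * ln(Q)
E = 0.56 - (8.314 * 298 / (2 * 96485)) * ln(32.99)
E = 0.5151 V

0.5151 V


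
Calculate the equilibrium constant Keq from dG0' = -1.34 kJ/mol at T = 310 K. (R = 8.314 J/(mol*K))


Keq = exp(-dG0 * 1000 / (R * T))
Keq = exp(-(-1.34) * 1000 / (8.314 * 310))
Keq = 1.6819

1.6819


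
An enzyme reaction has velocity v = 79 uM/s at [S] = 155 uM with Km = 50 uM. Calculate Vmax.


Vmax = v * (Km + [S]) / [S]
Vmax = 79 * (50 + 155) / 155
Vmax = 104.4839 uM/s

104.4839 uM/s


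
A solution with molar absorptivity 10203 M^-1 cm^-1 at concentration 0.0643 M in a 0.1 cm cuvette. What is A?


A = epsilon * c * l
A = 10203 * 0.0643 * 0.1
A = 65.6053

65.6053


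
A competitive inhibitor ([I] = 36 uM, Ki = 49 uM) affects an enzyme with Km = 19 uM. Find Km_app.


Km_app = Km * (1 + [I]/Ki)
Km_app = 19 * (1 + 36/49)
Km_app = 32.9592 uM

32.9592 uM


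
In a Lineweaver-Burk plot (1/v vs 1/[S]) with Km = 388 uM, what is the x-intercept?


x-intercept = -1/Km
= -1/388
= -0.0026 1/uM

-0.0026 1/uM


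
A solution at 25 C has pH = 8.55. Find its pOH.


pOH = 14 - pH
pOH = 14 - 8.55
pOH = 5.45

5.45


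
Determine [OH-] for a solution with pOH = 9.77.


[OH-] = 10^(-pOH)
[OH-] = 10^(-9.77)
[OH-] = 1.698e-10 M

1.698e-10 M


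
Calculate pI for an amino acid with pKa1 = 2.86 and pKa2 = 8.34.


pI = (pKa1 + pKa2) / 2
pI = (2.86 + 8.34) / 2
pI = 5.6

5.6


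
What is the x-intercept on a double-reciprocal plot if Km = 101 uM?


x-intercept = -1/Km
= -1/101
= -0.0099 1/uM

-0.0099 1/uM


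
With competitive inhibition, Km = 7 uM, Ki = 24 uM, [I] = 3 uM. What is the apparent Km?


Km_app = Km * (1 + [I]/Ki)
Km_app = 7 * (1 + 3/24)
Km_app = 7.875 uM

7.875 uM


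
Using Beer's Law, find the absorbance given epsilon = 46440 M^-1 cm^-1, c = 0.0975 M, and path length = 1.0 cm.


A = epsilon * c * l
A = 46440 * 0.0975 * 1.0
A = 4527.9

4527.9


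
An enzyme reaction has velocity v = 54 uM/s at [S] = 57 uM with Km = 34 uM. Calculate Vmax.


Vmax = v * (Km + [S]) / [S]
Vmax = 54 * (34 + 57) / 57
Vmax = 86.2105 uM/s

86.2105 uM/s


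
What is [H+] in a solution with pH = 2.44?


[H+] = 10^(-pH)
[H+] = 10^(-2.44)
[H+] = 0.0036 M

0.0036 M
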